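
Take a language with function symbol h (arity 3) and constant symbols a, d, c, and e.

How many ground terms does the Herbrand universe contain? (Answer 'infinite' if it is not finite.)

The signature has at least one function symbol (h, arity 3) and at least one constant (a).
Iterating h gives infinitely many distinct ground terms: a, h(a, a, a), h(h(a, a, a), h(a, a, a), h(a, a, a)), ...
So the Herbrand universe is infinite.

infinite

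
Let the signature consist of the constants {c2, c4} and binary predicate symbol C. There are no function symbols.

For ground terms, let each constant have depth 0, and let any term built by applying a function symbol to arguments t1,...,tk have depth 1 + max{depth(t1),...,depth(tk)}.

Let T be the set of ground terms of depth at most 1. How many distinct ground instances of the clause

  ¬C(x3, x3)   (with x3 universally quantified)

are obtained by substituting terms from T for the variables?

Ground terms of depth ≤ 1:
  With no function symbols every ground term is a constant, so there are exactly 2 ground terms at every depth bound.
  N_0 = 2
  N_1 = 2
So there are 2 ground terms available for substitution.
The clause has 1 distinct variable (x3), which appears in the body. In the free term algebra distinct substitutions yield syntactically distinct ground instances.
Number of ground instances = 2.

2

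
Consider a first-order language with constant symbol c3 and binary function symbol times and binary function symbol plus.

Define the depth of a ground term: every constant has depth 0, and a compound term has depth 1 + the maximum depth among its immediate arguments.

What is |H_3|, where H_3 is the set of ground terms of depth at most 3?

723

Count level by level. With function symbols times/2, plus/2, the terms of depth ≤ k are the 1 constant together with each function applied to depth-≤(k−1) tuples, so N_k = 1 + N_{k-1}^2 + N_{k-1}^2.
N_0 = 1
N_1 = 1 + 1^2 + 1^2 = 3
N_2 = 1 + 3^2 + 3^2 = 19
N_3 = 1 + 19^2 + 19^2 = 723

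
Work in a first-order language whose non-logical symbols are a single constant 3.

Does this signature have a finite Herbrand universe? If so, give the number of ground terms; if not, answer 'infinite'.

1

There are no function symbols, so the only ground term is the single constant.
The Herbrand universe is {3}, finite with 1 element.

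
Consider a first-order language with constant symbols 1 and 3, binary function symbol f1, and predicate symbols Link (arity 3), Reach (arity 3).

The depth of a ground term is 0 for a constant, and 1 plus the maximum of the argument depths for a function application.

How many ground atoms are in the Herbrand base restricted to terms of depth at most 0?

16

First count ground terms of depth ≤ 0.
Let N_k = |{terms of depth ≤ k}|. Then N_0 = 2 and N_k = 2 + N_{k-1}^2 for k ≥ 1 (one summand per function symbol, arity giving the exponent).
N_0 = 2
Explicitly: 1, 3.
So |H| = 2.
A ground atom is a predicate applied to a tuple of terms from H, so the count is the sum over predicates of |H|^arity:
  Link: 2^3 = 8;  Reach: 2^3 = 8
Total ground atoms: 8 + 8 = 16.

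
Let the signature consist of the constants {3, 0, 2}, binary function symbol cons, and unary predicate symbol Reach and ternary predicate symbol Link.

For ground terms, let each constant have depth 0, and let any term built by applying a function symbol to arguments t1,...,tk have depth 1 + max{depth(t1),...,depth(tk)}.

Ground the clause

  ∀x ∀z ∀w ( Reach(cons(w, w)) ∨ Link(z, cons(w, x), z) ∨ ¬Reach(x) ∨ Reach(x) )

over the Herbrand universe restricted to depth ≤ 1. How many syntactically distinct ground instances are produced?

Ground terms of depth ≤ 1:
  Let N_k count ground terms of depth at most k. Each non-constant term of depth ≤ k is some function symbol applied to depth-≤(k−1) arguments, giving N_k = 3 + N_{k-1}^2.
  N_0 = 3
  N_1 = 3 + 3^2 = 12
  Explicitly: 3, 0, 2, cons(3, 3), cons(3, 0), cons(3, 2), cons(0, 3), cons(0, 0), cons(0, 2), cons(2, 3), cons(2, 0), cons(2, 2).
So there are 12 ground terms available for substitution.
The clause has 3 distinct variables (x, z, w), each appearing in the body. In the free term algebra distinct substitutions yield syntactically distinct ground instances.
Number of ground instances = 12^3 = 1728.

1728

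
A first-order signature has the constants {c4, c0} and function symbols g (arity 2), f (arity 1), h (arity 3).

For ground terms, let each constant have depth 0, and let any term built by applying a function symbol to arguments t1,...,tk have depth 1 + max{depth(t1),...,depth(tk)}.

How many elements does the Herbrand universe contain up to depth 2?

4370

Let N_k = |{terms of depth ≤ k}|. Then N_0 = 2 and N_k = 2 + N_{k-1}^2 + N_{k-1} + N_{k-1}^3 for k ≥ 1 (one summand per function symbol, arity giving the exponent).
N_0 = 2
N_1 = 2 + 2^2 + 2 + 2^3 = 16
N_2 = 2 + 16^2 + 16 + 16^3 = 4370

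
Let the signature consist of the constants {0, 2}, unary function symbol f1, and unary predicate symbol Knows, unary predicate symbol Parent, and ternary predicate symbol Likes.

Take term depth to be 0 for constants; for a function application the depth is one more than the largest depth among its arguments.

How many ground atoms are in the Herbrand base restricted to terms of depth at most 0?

12

First count ground terms of depth ≤ 0.
Write N_k for the number of ground terms of depth ≤ k. A term of depth ≤ k is either a constant or a function symbol applied to arguments of depth ≤ k−1, so N_k = 2 + N_{k-1}.
N_0 = 2
So |H| = 2.
Ground atoms are formed by filling each argument slot of a predicate with a term from H, so an r-ary predicate gives |H|^r atoms:
  Knows: 2;  Parent: 2;  Likes: 2^3 = 8
Total ground atoms: 2 + 2 + 8 = 12.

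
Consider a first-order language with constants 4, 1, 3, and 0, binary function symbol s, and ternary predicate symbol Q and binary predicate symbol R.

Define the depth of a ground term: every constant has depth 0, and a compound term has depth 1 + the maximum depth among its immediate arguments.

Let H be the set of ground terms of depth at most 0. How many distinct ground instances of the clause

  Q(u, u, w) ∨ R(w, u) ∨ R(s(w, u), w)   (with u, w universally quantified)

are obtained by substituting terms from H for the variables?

16

Ground terms of depth ≤ 0:
  Let N_k count ground terms of depth at most k. Each non-constant term of depth ≤ k is some function symbol applied to depth-≤(k−1) arguments, giving N_k = 4 + N_{k-1}^2.
  N_0 = 4
  Explicitly: 4, 1, 3, 0.
So there are 4 ground terms available for substitution.
There are 2 variables to instantiate (u, w), each occurring in at least one literal, so different choices give different ground instances.
Number of ground instances = 4^2 = 16.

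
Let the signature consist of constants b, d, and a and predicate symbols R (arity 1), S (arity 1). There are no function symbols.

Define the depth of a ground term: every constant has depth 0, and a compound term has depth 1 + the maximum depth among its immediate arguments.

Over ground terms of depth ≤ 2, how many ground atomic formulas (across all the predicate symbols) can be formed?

6

First count ground terms of depth ≤ 2.
With no function symbols every ground term is a constant, so there are exactly 3 ground terms at every depth bound.
N_0 = 3
N_1 = 3
N_2 = 3
So |H| = 3.
Ground atoms are formed by filling each argument slot of a predicate with a term from H, so an r-ary predicate gives |H|^r atoms:
  R: 3;  S: 3
Total ground atoms: 3 + 3 = 6.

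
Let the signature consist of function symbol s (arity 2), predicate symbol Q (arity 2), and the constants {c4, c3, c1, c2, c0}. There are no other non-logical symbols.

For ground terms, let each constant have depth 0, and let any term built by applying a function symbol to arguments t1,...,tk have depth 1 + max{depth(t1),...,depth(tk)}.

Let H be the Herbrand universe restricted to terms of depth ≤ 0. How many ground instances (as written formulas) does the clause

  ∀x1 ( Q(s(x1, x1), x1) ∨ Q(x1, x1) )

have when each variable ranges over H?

5

Ground terms of depth ≤ 0:
  Count level by level. With function symbols s/2, the terms of depth ≤ k are the 5 constants together with each function applied to depth-≤(k−1) tuples, so N_k = 5 + N_{k-1}^2.
  N_0 = 5
So there are 5 ground terms available for substitution.
The body mentions the single quantified variable x1; since ground terms form a free algebra, no two substitutions collapse to the same formula.
Number of ground instances = 5.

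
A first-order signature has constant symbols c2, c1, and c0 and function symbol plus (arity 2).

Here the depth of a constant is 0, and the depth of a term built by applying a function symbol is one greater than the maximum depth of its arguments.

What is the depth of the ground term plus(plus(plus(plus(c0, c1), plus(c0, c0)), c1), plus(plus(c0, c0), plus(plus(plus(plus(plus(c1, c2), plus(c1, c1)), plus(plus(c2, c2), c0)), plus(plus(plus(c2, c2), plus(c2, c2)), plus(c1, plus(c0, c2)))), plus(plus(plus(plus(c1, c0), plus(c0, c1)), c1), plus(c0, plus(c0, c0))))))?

7

depth(plus(c0, c1)) = 1 + max(0, 0) = 1
depth(plus(c0, c0)) = 1 + max(0, 0) = 1
depth(plus(plus(c0, c1), plus(c0, c0))) = 1 + max(1, 1) = 2
depth(plus(plus(plus(c0, c1), plus(c0, c0)), c1)) = 1 + max(2, 0) = 3
depth(plus(c1, c2)) = 1 + max(0, 0) = 1
depth(plus(c1, c1)) = 1 + max(0, 0) = 1
depth(plus(plus(c1, c2), plus(c1, c1))) = 1 + max(1, 1) = 2
depth(plus(c2, c2)) = 1 + max(0, 0) = 1
depth(plus(plus(c2, c2), c0)) = 1 + max(1, 0) = 2
depth(plus(plus(plus(c1, c2), plus(c1, c1)), plus(plus(c2, c2), c0))) = 1 + max(2, 2) = 3
depth(plus(plus(c2, c2), plus(c2, c2))) = 1 + max(1, 1) = 2
depth(plus(c0, c2)) = 1 + max(0, 0) = 1
depth(plus(c1, plus(c0, c2))) = 1 + max(0, 1) = 2
depth(plus(plus(plus(c2, c2), plus(c2, c2)), plus(c1, plus(c0, c2)))) = 1 + max(2, 2) = 3
depth(plus(plus(plus(plus(c1, c2), plus(c1, c1)), plus(plus(c2, c2), c0)), plus(plus(plus(c2, c2), plus(c2, c2)), plus(c1, plus(c0, c2))))) = 1 + max(3, 3) = 4
depth(plus(c1, c0)) = 1 + max(0, 0) = 1
depth(plus(plus(c1, c0), plus(c0, c1))) = 1 + max(1, 1) = 2
depth(plus(plus(plus(c1, c0), plus(c0, c1)), c1)) = 1 + max(2, 0) = 3
depth(plus(c0, plus(c0, c0))) = 1 + max(0, 1) = 2
depth(plus(plus(plus(plus(c1, c0), plus(c0, c1)), c1), plus(c0, plus(c0, c0)))) = 1 + max(3, 2) = 4
depth(plus(plus(plus(plus(plus(c1, c2), plus(c1, c1)), plus(plus(c2, c2), c0)), plus(plus(plus(c2, c2), plus(c2, c2)), plus(c1, plus(c0, c2)))), plus(plus(plus(plus(c1, c0), plus(c0, c1)), c1), plus(c0, plus(c0, c0))))) = 1 + max(4, 4) = 5
depth(plus(plus(c0, c0), plus(plus(plus(plus(plus(c1, c2), plus(c1, c1)), plus(plus(c2, c2), c0)), plus(plus(plus(c2, c2), plus(c2, c2)), plus(c1, plus(c0, c2)))), plus(plus(plus(plus(c1, c0), plus(c0, c1)), c1), plus(c0, plus(c0, c0)))))) = 1 + max(1, 5) = 6
depth(plus(plus(plus(plus(c0, c1), plus(c0, c0)), c1), plus(plus(c0, c0), plus(plus(plus(plus(plus(c1, c2), plus(c1, c1)), plus(plus(c2, c2), c0)), plus(plus(plus(c2, c2), plus(c2, c2)), plus(c1, plus(c0, c2)))), plus(plus(plus(plus(c1, c0), plus(c0, c1)), c1), plus(c0, plus(c0, c0))))))) = 1 + max(3, 6) = 7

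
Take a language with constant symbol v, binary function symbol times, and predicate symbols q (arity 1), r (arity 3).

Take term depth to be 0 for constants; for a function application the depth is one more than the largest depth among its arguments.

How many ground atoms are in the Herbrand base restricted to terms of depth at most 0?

First count ground terms of depth ≤ 0.
Write N_k for the number of ground terms of depth ≤ k. A term of depth ≤ k is either a constant or a function symbol applied to arguments of depth ≤ k−1, so N_k = 1 + N_{k-1}^2.
N_0 = 1
So |H| = 1.
A ground atom is a predicate applied to a tuple of terms from H, so the count is the sum over predicates of |H|^arity:
  q: 1;  r: 1^3 = 1
Total ground atoms: 1 + 1 = 2.

2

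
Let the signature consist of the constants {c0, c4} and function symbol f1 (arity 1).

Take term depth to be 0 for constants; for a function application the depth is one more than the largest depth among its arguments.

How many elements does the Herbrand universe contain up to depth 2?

6

Let N_k count ground terms of depth at most k. Each non-constant term of depth ≤ k is some function symbol applied to depth-≤(k−1) arguments, giving N_k = 2 + N_{k-1}.
N_0 = 2
N_1 = 2 + 2 = 4
N_2 = 2 + 4 = 6
Explicitly: c0, c4, f1(c0), f1(c4), f1(f1(c0)), f1(f1(c4)).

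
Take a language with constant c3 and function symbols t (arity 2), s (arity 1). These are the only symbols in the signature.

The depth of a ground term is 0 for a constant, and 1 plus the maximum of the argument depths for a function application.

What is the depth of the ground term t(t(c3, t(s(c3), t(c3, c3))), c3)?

4

depth(s(c3)) = 1 + depth(c3) = 1 + 0 = 1
depth(t(c3, c3)) = 1 + max(0, 0) = 1
depth(t(s(c3), t(c3, c3))) = 1 + max(1, 1) = 2
depth(t(c3, t(s(c3), t(c3, c3)))) = 1 + max(0, 2) = 3
depth(t(t(c3, t(s(c3), t(c3, c3))), c3)) = 1 + max(3, 0) = 4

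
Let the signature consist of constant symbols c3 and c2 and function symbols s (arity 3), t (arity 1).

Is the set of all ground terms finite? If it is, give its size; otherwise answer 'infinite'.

The signature has at least one function symbol (s, arity 3) and at least one constant (c3).
Iterating s gives infinitely many distinct ground terms: c3, s(c3, c3, c3), s(s(c3, c3, c3), s(c3, c3, c3), s(c3, c3, c3)), ...
So the Herbrand universe is infinite.

infinite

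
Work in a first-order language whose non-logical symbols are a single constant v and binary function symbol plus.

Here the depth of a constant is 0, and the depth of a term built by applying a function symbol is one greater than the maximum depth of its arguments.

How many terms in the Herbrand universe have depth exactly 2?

3

Let N_k count ground terms of depth at most k. Each non-constant term of depth ≤ k is some function symbol applied to depth-≤(k−1) arguments, giving N_k = 1 + N_{k-1}^2.
N_0 = 1
N_1 = 1 + 1^2 = 2
N_2 = 1 + 2^2 = 5
Terms of depth exactly 2: N_2 − N_1 = 5 − 2 = 3.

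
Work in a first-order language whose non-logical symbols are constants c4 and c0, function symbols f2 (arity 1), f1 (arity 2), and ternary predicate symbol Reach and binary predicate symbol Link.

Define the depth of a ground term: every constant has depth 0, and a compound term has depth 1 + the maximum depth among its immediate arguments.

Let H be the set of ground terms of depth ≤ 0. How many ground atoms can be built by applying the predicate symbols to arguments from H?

12

First count ground terms of depth ≤ 0.
If N_k denotes the number of depth-≤k ground terms, the 2 constants give N_0 = 2, and each function symbol of arity r contributes N_{k-1}^r new terms at level k: N_k = 2 + N_{k-1} + N_{k-1}^2.
N_0 = 2
So |H| = 2.
Ground atoms are formed by filling each argument slot of a predicate with a term from H, so an r-ary predicate gives |H|^r atoms:
  Reach: 2^3 = 8;  Link: 2^2 = 4
Total ground atoms: 8 + 4 = 12.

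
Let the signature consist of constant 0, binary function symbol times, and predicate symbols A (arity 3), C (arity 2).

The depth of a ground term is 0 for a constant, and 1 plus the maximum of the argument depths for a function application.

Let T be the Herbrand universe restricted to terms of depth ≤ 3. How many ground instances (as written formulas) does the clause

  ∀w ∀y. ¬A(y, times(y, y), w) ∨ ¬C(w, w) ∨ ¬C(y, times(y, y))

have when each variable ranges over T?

Ground terms of depth ≤ 3:
  If N_k denotes the number of depth-≤k ground terms, the 1 constant gives N_0 = 1, and each function symbol of arity r contributes N_{k-1}^r new terms at level k: N_k = 1 + N_{k-1}^2.
  N_0 = 1
  N_1 = 1 + 1^2 = 2
  N_2 = 1 + 2^2 = 5
  N_3 = 1 + 5^2 = 26
So there are 26 ground terms available for substitution.
Each of w, y ranges independently over the available ground terms, and distinct assignments produce distinct instances.
Number of ground instances = 26^2 = 676.

676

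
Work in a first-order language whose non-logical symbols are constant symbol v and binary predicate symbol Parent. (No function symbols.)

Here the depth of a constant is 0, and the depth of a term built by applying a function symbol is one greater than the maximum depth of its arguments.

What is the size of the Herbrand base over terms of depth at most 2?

1

First count ground terms of depth ≤ 2.
With no function symbols every ground term is a constant, so there is exactly 1 ground term at every depth bound.
N_0 = 1
N_1 = 1
N_2 = 1
Explicitly: v.
So |H| = 1.
Each predicate of arity r yields |H|^r ground atoms (one per choice of an r-tuple from H):
  Parent: 1^2 = 1
Total ground atoms: 1.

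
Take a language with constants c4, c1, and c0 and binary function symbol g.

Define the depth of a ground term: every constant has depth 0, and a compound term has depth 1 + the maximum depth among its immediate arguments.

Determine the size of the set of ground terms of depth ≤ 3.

21612

Let N_k = |{terms of depth ≤ k}|. Then N_0 = 3 and N_k = 3 + N_{k-1}^2 for k ≥ 1 (one summand per function symbol, arity giving the exponent).
N_0 = 3
N_1 = 3 + 3^2 = 12
N_2 = 3 + 12^2 = 147
N_3 = 3 + 147^2 = 21612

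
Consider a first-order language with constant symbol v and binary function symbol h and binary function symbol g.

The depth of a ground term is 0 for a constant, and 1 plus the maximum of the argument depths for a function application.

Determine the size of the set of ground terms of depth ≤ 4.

1045459

Let N_k = |{terms of depth ≤ k}|. Then N_0 = 1 and N_k = 1 + N_{k-1}^2 + N_{k-1}^2 for k ≥ 1 (one summand per function symbol, arity giving the exponent).
N_0 = 1
N_1 = 1 + 1^2 + 1^2 = 3
N_2 = 1 + 3^2 + 3^2 = 19
N_3 = 1 + 19^2 + 19^2 = 723
N_4 = 1 + 723^2 + 723^2 = 1045459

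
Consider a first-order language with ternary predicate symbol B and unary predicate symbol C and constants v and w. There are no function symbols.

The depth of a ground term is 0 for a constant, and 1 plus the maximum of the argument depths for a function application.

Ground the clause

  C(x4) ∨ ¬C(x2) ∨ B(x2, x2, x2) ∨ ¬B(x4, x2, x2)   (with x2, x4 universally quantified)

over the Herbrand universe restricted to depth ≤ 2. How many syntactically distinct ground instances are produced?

Ground terms of depth ≤ 2:
  With no function symbols every ground term is a constant, so there are exactly 2 ground terms at every depth bound.
  N_0 = 2
  N_1 = 2
  N_2 = 2
  Explicitly: v, w.
So there are 2 ground terms available for substitution.
There are 2 variables to instantiate (x2, x4), each occurring in at least one literal, so different choices give different ground instances.
Number of ground instances = 2^2 = 4.

4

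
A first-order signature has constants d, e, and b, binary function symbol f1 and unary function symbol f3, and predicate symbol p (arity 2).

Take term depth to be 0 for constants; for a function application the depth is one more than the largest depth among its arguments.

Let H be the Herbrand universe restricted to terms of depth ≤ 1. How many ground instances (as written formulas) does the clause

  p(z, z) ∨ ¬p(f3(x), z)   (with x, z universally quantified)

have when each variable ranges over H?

225

Ground terms of depth ≤ 1:
  Count level by level. With function symbols f1/2, f3/1, the terms of depth ≤ k are the 3 constants together with each function applied to depth-≤(k−1) tuples, so N_k = 3 + N_{k-1}^2 + N_{k-1}.
  N_0 = 3
  N_1 = 3 + 3^2 + 3 = 15
So there are 15 ground terms available for substitution.
Each of x, z ranges independently over the available ground terms, and distinct assignments produce distinct instances.
Number of ground instances = 15^2 = 225.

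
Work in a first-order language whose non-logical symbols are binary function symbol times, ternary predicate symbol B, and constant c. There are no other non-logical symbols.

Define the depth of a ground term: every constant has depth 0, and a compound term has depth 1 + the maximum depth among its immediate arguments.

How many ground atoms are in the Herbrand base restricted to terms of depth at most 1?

8

First count ground terms of depth ≤ 1.
Count level by level. With function symbols times/2, the terms of depth ≤ k are the 1 constant together with each function applied to depth-≤(k−1) tuples, so N_k = 1 + N_{k-1}^2.
N_0 = 1
N_1 = 1 + 1^2 = 2
Explicitly: c, times(c, c).
So |H| = 2.
Ground atoms are formed by filling each argument slot of a predicate with a term from H, so an r-ary predicate gives |H|^r atoms:
  B: 2^3 = 8
Total ground atoms: 8.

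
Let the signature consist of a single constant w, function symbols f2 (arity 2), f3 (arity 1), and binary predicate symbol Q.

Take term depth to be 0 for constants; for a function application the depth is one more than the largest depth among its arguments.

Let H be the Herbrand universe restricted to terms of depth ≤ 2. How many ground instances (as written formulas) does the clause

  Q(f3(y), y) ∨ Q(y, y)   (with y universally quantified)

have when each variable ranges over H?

Ground terms of depth ≤ 2:
  Write N_k for the number of ground terms of depth ≤ k. A term of depth ≤ k is either a constant or a function symbol applied to arguments of depth ≤ k−1, so N_k = 1 + N_{k-1}^2 + N_{k-1}.
  N_0 = 1
  N_1 = 1 + 1^2 + 1 = 3
  N_2 = 1 + 3^2 + 3 = 13
So there are 13 ground terms available for substitution.
The body mentions the single quantified variable y; since ground terms form a free algebra, no two substitutions collapse to the same formula.
Number of ground instances = 13.

13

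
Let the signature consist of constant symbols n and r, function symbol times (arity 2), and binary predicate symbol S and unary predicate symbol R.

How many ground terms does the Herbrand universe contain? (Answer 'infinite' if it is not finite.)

The signature has at least one function symbol (times, arity 2) and at least one constant (n).
Iterating times gives infinitely many distinct ground terms: n, times(n, n), times(times(n, n), times(n, n)), ...
So the Herbrand universe is infinite.

infinite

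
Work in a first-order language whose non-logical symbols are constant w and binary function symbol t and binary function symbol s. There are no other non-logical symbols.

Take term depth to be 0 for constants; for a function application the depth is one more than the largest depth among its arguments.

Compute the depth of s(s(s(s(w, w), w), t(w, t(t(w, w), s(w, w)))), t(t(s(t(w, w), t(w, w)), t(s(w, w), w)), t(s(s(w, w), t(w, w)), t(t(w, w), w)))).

5

depth(s(w, w)) = 1 + max(0, 0) = 1
depth(s(s(w, w), w)) = 1 + max(1, 0) = 2
depth(t(w, w)) = 1 + max(0, 0) = 1
depth(t(t(w, w), s(w, w))) = 1 + max(1, 1) = 2
depth(t(w, t(t(w, w), s(w, w)))) = 1 + max(0, 2) = 3
depth(s(s(s(w, w), w), t(w, t(t(w, w), s(w, w))))) = 1 + max(2, 3) = 4
depth(s(t(w, w), t(w, w))) = 1 + max(1, 1) = 2
depth(t(s(w, w), w)) = 1 + max(1, 0) = 2
depth(t(s(t(w, w), t(w, w)), t(s(w, w), w))) = 1 + max(2, 2) = 3
depth(s(s(w, w), t(w, w))) = 1 + max(1, 1) = 2
depth(t(t(w, w), w)) = 1 + max(1, 0) = 2
depth(t(s(s(w, w), t(w, w)), t(t(w, w), w))) = 1 + max(2, 2) = 3
depth(t(t(s(t(w, w), t(w, w)), t(s(w, w), w)), t(s(s(w, w), t(w, w)), t(t(w, w), w)))) = 1 + max(3, 3) = 4
depth(s(s(s(s(w, w), w), t(w, t(t(w, w), s(w, w)))), t(t(s(t(w, w), t(w, w)), t(s(w, w), w)), t(s(s(w, w), t(w, w)), t(t(w, w), w))))) = 1 + max(4, 4) = 5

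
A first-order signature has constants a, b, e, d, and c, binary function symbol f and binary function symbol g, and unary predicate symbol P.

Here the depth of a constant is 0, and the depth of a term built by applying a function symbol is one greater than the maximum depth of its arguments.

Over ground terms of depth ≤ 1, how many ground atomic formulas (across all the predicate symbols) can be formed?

55

First count ground terms of depth ≤ 1.
If N_k denotes the number of depth-≤k ground terms, the 5 constants give N_0 = 5, and each function symbol of arity r contributes N_{k-1}^r new terms at level k: N_k = 5 + N_{k-1}^2 + N_{k-1}^2.
N_0 = 5
N_1 = 5 + 5^2 + 5^2 = 55
So |H| = 55.
For each predicate symbol, the number of ground atoms is |H| raised to its arity; summing:
  P: 55
Total ground atoms: 55.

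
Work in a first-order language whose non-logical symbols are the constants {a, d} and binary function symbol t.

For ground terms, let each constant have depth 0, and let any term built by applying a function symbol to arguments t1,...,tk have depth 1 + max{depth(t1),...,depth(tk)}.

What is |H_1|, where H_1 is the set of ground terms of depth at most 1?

Write N_k for the number of ground terms of depth ≤ k. A term of depth ≤ k is either a constant or a function symbol applied to arguments of depth ≤ k−1, so N_k = 2 + N_{k-1}^2.
N_0 = 2
N_1 = 2 + 2^2 = 6
Explicitly: a, d, t(a, a), t(a, d), t(d, a), t(d, d).

6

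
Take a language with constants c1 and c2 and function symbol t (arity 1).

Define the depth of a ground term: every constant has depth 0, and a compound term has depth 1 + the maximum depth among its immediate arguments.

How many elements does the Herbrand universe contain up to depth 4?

10

Count level by level. With function symbols t/1, the terms of depth ≤ k are the 2 constants together with each function applied to depth-≤(k−1) tuples, so N_k = 2 + N_{k-1}.
N_0 = 2
N_1 = 2 + 2 = 4
N_2 = 2 + 4 = 6
N_3 = 2 + 6 = 8
N_4 = 2 + 8 = 10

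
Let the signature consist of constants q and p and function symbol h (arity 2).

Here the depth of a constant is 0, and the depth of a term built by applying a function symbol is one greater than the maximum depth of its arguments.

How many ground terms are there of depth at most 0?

If N_k denotes the number of depth-≤k ground terms, the 2 constants give N_0 = 2, and each function symbol of arity r contributes N_{k-1}^r new terms at level k: N_k = 2 + N_{k-1}^2.
N_0 = 2
Explicitly: q, p.

2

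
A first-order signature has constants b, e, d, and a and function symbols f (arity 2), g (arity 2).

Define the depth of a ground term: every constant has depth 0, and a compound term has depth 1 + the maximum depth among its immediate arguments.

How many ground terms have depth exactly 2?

2560

Let N_k count ground terms of depth at most k. Each non-constant term of depth ≤ k is some function symbol applied to depth-≤(k−1) arguments, giving N_k = 4 + N_{k-1}^2 + N_{k-1}^2.
N_0 = 4
N_1 = 4 + 4^2 + 4^2 = 36
N_2 = 4 + 36^2 + 36^2 = 2596
Terms of depth exactly 2: N_2 − N_1 = 2596 − 36 = 2560.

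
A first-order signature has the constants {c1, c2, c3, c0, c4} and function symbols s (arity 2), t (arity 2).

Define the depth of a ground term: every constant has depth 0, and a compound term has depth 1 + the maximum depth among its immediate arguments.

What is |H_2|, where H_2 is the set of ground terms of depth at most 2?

6055

Write N_k for the number of ground terms of depth ≤ k. A term of depth ≤ k is either a constant or a function symbol applied to arguments of depth ≤ k−1, so N_k = 5 + N_{k-1}^2 + N_{k-1}^2.
N_0 = 5
N_1 = 5 + 5^2 + 5^2 = 55
N_2 = 5 + 55^2 + 55^2 = 6055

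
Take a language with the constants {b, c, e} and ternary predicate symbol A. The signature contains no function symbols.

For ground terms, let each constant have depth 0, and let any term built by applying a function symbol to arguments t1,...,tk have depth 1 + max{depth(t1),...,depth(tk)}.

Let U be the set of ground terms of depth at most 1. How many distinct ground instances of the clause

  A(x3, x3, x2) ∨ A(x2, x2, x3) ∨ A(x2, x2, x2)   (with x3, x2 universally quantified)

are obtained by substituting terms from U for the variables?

9

Ground terms of depth ≤ 1:
  With no function symbols every ground term is a constant, so there are exactly 3 ground terms at every depth bound.
  N_0 = 3
  N_1 = 3
So there are 3 ground terms available for substitution.
Each of x3, x2 ranges independently over the available ground terms, and distinct assignments produce distinct instances.
Number of ground instances = 3^2 = 9.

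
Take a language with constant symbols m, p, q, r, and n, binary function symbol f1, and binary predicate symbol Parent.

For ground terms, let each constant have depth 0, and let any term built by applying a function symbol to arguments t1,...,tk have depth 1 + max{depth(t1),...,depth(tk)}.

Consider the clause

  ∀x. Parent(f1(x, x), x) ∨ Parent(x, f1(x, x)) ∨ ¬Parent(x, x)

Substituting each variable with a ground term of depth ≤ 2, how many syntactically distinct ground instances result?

905

Ground terms of depth ≤ 2:
  Write N_k for the number of ground terms of depth ≤ k. A term of depth ≤ k is either a constant or a function symbol applied to arguments of depth ≤ k−1, so N_k = 5 + N_{k-1}^2.
  N_0 = 5
  N_1 = 5 + 5^2 = 30
  N_2 = 5 + 30^2 = 905
So there are 905 ground terms available for substitution.
The variable x ranges independently over the available ground terms, and distinct assignments produce distinct instances.
Number of ground instances = 905.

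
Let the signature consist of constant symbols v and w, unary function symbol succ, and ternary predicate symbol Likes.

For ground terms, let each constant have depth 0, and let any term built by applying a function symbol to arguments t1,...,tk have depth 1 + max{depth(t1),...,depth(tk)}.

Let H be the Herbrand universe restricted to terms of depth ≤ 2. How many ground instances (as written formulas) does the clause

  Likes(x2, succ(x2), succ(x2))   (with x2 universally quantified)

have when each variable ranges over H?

Ground terms of depth ≤ 2:
  Count level by level. With function symbols succ/1, the terms of depth ≤ k are the 2 constants together with each function applied to depth-≤(k−1) tuples, so N_k = 2 + N_{k-1}.
  N_0 = 2
  N_1 = 2 + 2 = 4
  N_2 = 2 + 4 = 6
  Explicitly: v, w, succ(v), succ(w), succ(succ(v)), succ(succ(w)).
So there are 6 ground terms available for substitution.
The variable x2 ranges independently over the available ground terms, and distinct assignments produce distinct instances.
Number of ground instances = 6.

6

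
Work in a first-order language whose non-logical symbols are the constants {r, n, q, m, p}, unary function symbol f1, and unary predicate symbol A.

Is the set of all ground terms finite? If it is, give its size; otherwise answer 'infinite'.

The signature has at least one function symbol (f1, arity 1) and at least one constant (r).
Iterating f1 gives infinitely many distinct ground terms: r, f1(r), f1(f1(r)), ...
So the Herbrand universe is infinite.

infinite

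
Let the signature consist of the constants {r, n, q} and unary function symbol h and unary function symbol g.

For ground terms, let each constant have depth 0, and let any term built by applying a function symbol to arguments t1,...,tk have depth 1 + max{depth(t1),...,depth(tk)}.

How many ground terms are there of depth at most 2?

If N_k denotes the number of depth-≤k ground terms, the 3 constants give N_0 = 3, and each function symbol of arity r contributes N_{k-1}^r new terms at level k: N_k = 3 + N_{k-1} + N_{k-1}.
N_0 = 3
N_1 = 3 + 3 + 3 = 9
N_2 = 3 + 9 + 9 = 21

21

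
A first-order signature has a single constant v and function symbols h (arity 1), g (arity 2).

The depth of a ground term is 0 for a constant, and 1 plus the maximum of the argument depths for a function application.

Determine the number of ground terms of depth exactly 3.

170

Let N_k count ground terms of depth at most k. Each non-constant term of depth ≤ k is some function symbol applied to depth-≤(k−1) arguments, giving N_k = 1 + N_{k-1} + N_{k-1}^2.
N_0 = 1
N_1 = 1 + 1 + 1^2 = 3
N_2 = 1 + 3 + 3^2 = 13
N_3 = 1 + 13 + 13^2 = 183
Terms of depth exactly 3: N_3 − N_2 = 183 − 13 = 170.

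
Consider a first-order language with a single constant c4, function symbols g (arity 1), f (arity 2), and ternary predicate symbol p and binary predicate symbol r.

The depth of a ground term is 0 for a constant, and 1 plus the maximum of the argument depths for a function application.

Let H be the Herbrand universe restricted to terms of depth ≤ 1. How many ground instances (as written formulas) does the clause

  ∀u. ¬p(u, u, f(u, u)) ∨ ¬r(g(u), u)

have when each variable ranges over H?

Ground terms of depth ≤ 1:
  If N_k denotes the number of depth-≤k ground terms, the 1 constant gives N_0 = 1, and each function symbol of arity r contributes N_{k-1}^r new terms at level k: N_k = 1 + N_{k-1} + N_{k-1}^2.
  N_0 = 1
  N_1 = 1 + 1 + 1^2 = 3
  Explicitly: c4, g(c4), f(c4, c4).
So there are 3 ground terms available for substitution.
The variable u ranges independently over the available ground terms, and distinct assignments produce distinct instances.
Number of ground instances = 3.

3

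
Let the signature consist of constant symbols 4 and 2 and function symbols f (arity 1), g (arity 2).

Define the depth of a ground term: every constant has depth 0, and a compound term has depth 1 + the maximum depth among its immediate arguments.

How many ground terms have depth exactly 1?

Let N_k count ground terms of depth at most k. Each non-constant term of depth ≤ k is some function symbol applied to depth-≤(k−1) arguments, giving N_k = 2 + N_{k-1} + N_{k-1}^2.
N_0 = 2
N_1 = 2 + 2 + 2^2 = 8
Terms of depth exactly 1: N_1 − N_0 = 8 − 2 = 6.

6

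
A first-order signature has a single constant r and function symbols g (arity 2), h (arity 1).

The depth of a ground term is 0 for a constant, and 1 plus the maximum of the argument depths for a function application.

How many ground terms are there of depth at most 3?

Let N_k = |{terms of depth ≤ k}|. Then N_0 = 1 and N_k = 1 + N_{k-1}^2 + N_{k-1} for k ≥ 1 (one summand per function symbol, arity giving the exponent).
N_0 = 1
N_1 = 1 + 1^2 + 1 = 3
N_2 = 1 + 3^2 + 3 = 13
N_3 = 1 + 13^2 + 13 = 183

183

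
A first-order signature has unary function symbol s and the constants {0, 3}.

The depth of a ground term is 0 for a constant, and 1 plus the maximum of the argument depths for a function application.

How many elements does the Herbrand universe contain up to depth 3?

Let N_k count ground terms of depth at most k. Each non-constant term of depth ≤ k is some function symbol applied to depth-≤(k−1) arguments, giving N_k = 2 + N_{k-1}.
N_0 = 2
N_1 = 2 + 2 = 4
N_2 = 2 + 4 = 6
N_3 = 2 + 6 = 8
Explicitly: 0, 3, s(0), s(3), s(s(0)), s(s(3)), s(s(s(0))), s(s(s(3))).

8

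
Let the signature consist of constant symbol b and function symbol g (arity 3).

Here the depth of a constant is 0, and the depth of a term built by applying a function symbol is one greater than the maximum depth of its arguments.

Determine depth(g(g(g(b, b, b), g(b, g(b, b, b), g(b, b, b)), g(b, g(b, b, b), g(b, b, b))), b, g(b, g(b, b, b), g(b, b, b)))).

depth(g(b, b, b)) = 1 + max(0, 0, 0) = 1
depth(g(b, g(b, b, b), g(b, b, b))) = 1 + max(0, 1, 1) = 2
depth(g(g(b, b, b), g(b, g(b, b, b), g(b, b, b)), g(b, g(b, b, b), g(b, b, b)))) = 1 + max(1, 2, 2) = 3
depth(g(g(g(b, b, b), g(b, g(b, b, b), g(b, b, b)), g(b, g(b, b, b), g(b, b, b))), b, g(b, g(b, b, b), g(b, b, b)))) = 1 + max(3, 0, 2) = 4

4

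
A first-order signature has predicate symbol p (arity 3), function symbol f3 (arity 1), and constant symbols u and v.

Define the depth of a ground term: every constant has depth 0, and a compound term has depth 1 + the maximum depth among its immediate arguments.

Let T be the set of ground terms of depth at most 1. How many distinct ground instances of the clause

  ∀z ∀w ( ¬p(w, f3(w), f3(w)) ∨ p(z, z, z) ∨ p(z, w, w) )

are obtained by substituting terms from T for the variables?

Ground terms of depth ≤ 1:
  Let N_k = |{terms of depth ≤ k}|. Then N_0 = 2 and N_k = 2 + N_{k-1} for k ≥ 1 (one summand per function symbol, arity giving the exponent).
  N_0 = 2
  N_1 = 2 + 2 = 4
So there are 4 ground terms available for substitution.
The clause has 2 distinct variables (z, w), each appearing in the body. In the free term algebra distinct substitutions yield syntactically distinct ground instances.
Number of ground instances = 4^2 = 16.

16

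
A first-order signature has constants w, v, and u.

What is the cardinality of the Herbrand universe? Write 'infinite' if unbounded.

3

There are no function symbols, so every ground term is one of the 3 constants.
The Herbrand universe is {w, v, u}, which is finite with 3 elements.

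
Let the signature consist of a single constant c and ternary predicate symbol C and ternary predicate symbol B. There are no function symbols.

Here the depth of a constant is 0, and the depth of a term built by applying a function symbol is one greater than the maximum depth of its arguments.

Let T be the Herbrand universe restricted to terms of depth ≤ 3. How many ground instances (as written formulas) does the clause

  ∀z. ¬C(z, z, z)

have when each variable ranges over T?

Ground terms of depth ≤ 3:
  With no function symbols every ground term is a constant, so there is exactly 1 ground term at every depth bound.
  N_0 = 1
  N_1 = 1
  N_2 = 1
  N_3 = 1
  Explicitly: c.
So there is exactly 1 ground term available for substitution.
The variable z ranges independently over the available ground terms, and distinct assignments produce distinct instances.
Number of ground instances = 1.

1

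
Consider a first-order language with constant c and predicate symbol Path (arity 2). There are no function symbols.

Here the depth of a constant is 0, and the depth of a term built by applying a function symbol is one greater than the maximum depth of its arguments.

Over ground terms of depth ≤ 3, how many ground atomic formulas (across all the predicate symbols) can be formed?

1

First count ground terms of depth ≤ 3.
With no function symbols every ground term is a constant, so there is exactly 1 ground term at every depth bound.
N_0 = 1
N_1 = 1
N_2 = 1
N_3 = 1
So |H| = 1.
For each predicate symbol, the number of ground atoms is |H| raised to its arity; summing:
  Path: 1^2 = 1
Total ground atoms: 1.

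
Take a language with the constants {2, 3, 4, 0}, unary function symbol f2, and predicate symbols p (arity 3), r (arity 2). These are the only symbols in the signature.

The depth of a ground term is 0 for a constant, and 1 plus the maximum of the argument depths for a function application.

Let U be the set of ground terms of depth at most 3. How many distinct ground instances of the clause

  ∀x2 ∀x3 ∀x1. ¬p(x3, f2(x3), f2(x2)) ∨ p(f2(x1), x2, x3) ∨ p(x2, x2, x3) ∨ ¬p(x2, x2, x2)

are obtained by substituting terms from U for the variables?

Ground terms of depth ≤ 3:
  If N_k denotes the number of depth-≤k ground terms, the 4 constants give N_0 = 4, and each function symbol of arity r contributes N_{k-1}^r new terms at level k: N_k = 4 + N_{k-1}.
  N_0 = 4
  N_1 = 4 + 4 = 8
  N_2 = 4 + 8 = 12
  N_3 = 4 + 12 = 16
So there are 16 ground terms available for substitution.
The body mentions every one of the 3 quantified variables; since ground terms form a free algebra, no two substitutions collapse to the same formula.
Number of ground instances = 16^3 = 4096.

4096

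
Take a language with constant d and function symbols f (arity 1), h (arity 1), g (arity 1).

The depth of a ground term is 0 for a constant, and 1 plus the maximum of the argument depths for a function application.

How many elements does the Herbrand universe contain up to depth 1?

Let N_k = |{terms of depth ≤ k}|. Then N_0 = 1 and N_k = 1 + N_{k-1} + N_{k-1} + N_{k-1} for k ≥ 1 (one summand per function symbol, arity giving the exponent).
N_0 = 1
N_1 = 1 + 1 + 1 + 1 = 4
Explicitly: d, f(d), h(d), g(d).

4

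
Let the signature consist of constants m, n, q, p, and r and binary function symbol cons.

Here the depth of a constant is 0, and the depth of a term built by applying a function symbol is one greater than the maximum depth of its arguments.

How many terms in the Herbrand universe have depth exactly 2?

Let N_k = |{terms of depth ≤ k}|. Then N_0 = 5 and N_k = 5 + N_{k-1}^2 for k ≥ 1 (one summand per function symbol, arity giving the exponent).
N_0 = 5
N_1 = 5 + 5^2 = 30
N_2 = 5 + 30^2 = 905
Terms of depth exactly 2: N_2 − N_1 = 905 − 30 = 875.

875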